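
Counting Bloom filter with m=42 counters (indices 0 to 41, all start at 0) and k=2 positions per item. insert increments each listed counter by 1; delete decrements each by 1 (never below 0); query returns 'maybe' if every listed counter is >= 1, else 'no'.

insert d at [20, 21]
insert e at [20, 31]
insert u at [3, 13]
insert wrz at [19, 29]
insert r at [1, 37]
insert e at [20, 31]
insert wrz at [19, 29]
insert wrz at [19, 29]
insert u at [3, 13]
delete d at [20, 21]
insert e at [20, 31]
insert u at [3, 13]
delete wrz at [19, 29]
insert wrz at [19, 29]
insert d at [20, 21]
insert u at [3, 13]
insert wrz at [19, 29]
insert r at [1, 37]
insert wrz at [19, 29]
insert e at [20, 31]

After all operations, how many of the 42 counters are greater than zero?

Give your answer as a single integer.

Answer: 9

Derivation:
Step 1: insert d at [20, 21] -> counters=[0,0,0,0,0,0,0,0,0,0,0,0,0,0,0,0,0,0,0,0,1,1,0,0,0,0,0,0,0,0,0,0,0,0,0,0,0,0,0,0,0,0]
Step 2: insert e at [20, 31] -> counters=[0,0,0,0,0,0,0,0,0,0,0,0,0,0,0,0,0,0,0,0,2,1,0,0,0,0,0,0,0,0,0,1,0,0,0,0,0,0,0,0,0,0]
Step 3: insert u at [3, 13] -> counters=[0,0,0,1,0,0,0,0,0,0,0,0,0,1,0,0,0,0,0,0,2,1,0,0,0,0,0,0,0,0,0,1,0,0,0,0,0,0,0,0,0,0]
Step 4: insert wrz at [19, 29] -> counters=[0,0,0,1,0,0,0,0,0,0,0,0,0,1,0,0,0,0,0,1,2,1,0,0,0,0,0,0,0,1,0,1,0,0,0,0,0,0,0,0,0,0]
Step 5: insert r at [1, 37] -> counters=[0,1,0,1,0,0,0,0,0,0,0,0,0,1,0,0,0,0,0,1,2,1,0,0,0,0,0,0,0,1,0,1,0,0,0,0,0,1,0,0,0,0]
Step 6: insert e at [20, 31] -> counters=[0,1,0,1,0,0,0,0,0,0,0,0,0,1,0,0,0,0,0,1,3,1,0,0,0,0,0,0,0,1,0,2,0,0,0,0,0,1,0,0,0,0]
Step 7: insert wrz at [19, 29] -> counters=[0,1,0,1,0,0,0,0,0,0,0,0,0,1,0,0,0,0,0,2,3,1,0,0,0,0,0,0,0,2,0,2,0,0,0,0,0,1,0,0,0,0]
Step 8: insert wrz at [19, 29] -> counters=[0,1,0,1,0,0,0,0,0,0,0,0,0,1,0,0,0,0,0,3,3,1,0,0,0,0,0,0,0,3,0,2,0,0,0,0,0,1,0,0,0,0]
Step 9: insert u at [3, 13] -> counters=[0,1,0,2,0,0,0,0,0,0,0,0,0,2,0,0,0,0,0,3,3,1,0,0,0,0,0,0,0,3,0,2,0,0,0,0,0,1,0,0,0,0]
Step 10: delete d at [20, 21] -> counters=[0,1,0,2,0,0,0,0,0,0,0,0,0,2,0,0,0,0,0,3,2,0,0,0,0,0,0,0,0,3,0,2,0,0,0,0,0,1,0,0,0,0]
Step 11: insert e at [20, 31] -> counters=[0,1,0,2,0,0,0,0,0,0,0,0,0,2,0,0,0,0,0,3,3,0,0,0,0,0,0,0,0,3,0,3,0,0,0,0,0,1,0,0,0,0]
Step 12: insert u at [3, 13] -> counters=[0,1,0,3,0,0,0,0,0,0,0,0,0,3,0,0,0,0,0,3,3,0,0,0,0,0,0,0,0,3,0,3,0,0,0,0,0,1,0,0,0,0]
Step 13: delete wrz at [19, 29] -> counters=[0,1,0,3,0,0,0,0,0,0,0,0,0,3,0,0,0,0,0,2,3,0,0,0,0,0,0,0,0,2,0,3,0,0,0,0,0,1,0,0,0,0]
Step 14: insert wrz at [19, 29] -> counters=[0,1,0,3,0,0,0,0,0,0,0,0,0,3,0,0,0,0,0,3,3,0,0,0,0,0,0,0,0,3,0,3,0,0,0,0,0,1,0,0,0,0]
Step 15: insert d at [20, 21] -> counters=[0,1,0,3,0,0,0,0,0,0,0,0,0,3,0,0,0,0,0,3,4,1,0,0,0,0,0,0,0,3,0,3,0,0,0,0,0,1,0,0,0,0]
Step 16: insert u at [3, 13] -> counters=[0,1,0,4,0,0,0,0,0,0,0,0,0,4,0,0,0,0,0,3,4,1,0,0,0,0,0,0,0,3,0,3,0,0,0,0,0,1,0,0,0,0]
Step 17: insert wrz at [19, 29] -> counters=[0,1,0,4,0,0,0,0,0,0,0,0,0,4,0,0,0,0,0,4,4,1,0,0,0,0,0,0,0,4,0,3,0,0,0,0,0,1,0,0,0,0]
Step 18: insert r at [1, 37] -> counters=[0,2,0,4,0,0,0,0,0,0,0,0,0,4,0,0,0,0,0,4,4,1,0,0,0,0,0,0,0,4,0,3,0,0,0,0,0,2,0,0,0,0]
Step 19: insert wrz at [19, 29] -> counters=[0,2,0,4,0,0,0,0,0,0,0,0,0,4,0,0,0,0,0,5,4,1,0,0,0,0,0,0,0,5,0,3,0,0,0,0,0,2,0,0,0,0]
Step 20: insert e at [20, 31] -> counters=[0,2,0,4,0,0,0,0,0,0,0,0,0,4,0,0,0,0,0,5,5,1,0,0,0,0,0,0,0,5,0,4,0,0,0,0,0,2,0,0,0,0]
Final counters=[0,2,0,4,0,0,0,0,0,0,0,0,0,4,0,0,0,0,0,5,5,1,0,0,0,0,0,0,0,5,0,4,0,0,0,0,0,2,0,0,0,0] -> 9 nonzero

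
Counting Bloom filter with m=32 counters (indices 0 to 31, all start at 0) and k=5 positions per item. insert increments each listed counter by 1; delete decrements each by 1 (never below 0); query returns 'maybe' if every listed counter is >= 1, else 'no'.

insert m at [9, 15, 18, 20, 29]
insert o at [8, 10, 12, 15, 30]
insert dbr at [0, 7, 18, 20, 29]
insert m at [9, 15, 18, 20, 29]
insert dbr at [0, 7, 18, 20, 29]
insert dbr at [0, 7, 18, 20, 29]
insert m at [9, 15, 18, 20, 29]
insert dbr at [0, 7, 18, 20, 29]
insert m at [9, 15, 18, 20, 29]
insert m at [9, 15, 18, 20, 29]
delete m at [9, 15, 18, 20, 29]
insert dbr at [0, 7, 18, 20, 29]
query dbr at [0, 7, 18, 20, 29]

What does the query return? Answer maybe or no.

Step 1: insert m at [9, 15, 18, 20, 29] -> counters=[0,0,0,0,0,0,0,0,0,1,0,0,0,0,0,1,0,0,1,0,1,0,0,0,0,0,0,0,0,1,0,0]
Step 2: insert o at [8, 10, 12, 15, 30] -> counters=[0,0,0,0,0,0,0,0,1,1,1,0,1,0,0,2,0,0,1,0,1,0,0,0,0,0,0,0,0,1,1,0]
Step 3: insert dbr at [0, 7, 18, 20, 29] -> counters=[1,0,0,0,0,0,0,1,1,1,1,0,1,0,0,2,0,0,2,0,2,0,0,0,0,0,0,0,0,2,1,0]
Step 4: insert m at [9, 15, 18, 20, 29] -> counters=[1,0,0,0,0,0,0,1,1,2,1,0,1,0,0,3,0,0,3,0,3,0,0,0,0,0,0,0,0,3,1,0]
Step 5: insert dbr at [0, 7, 18, 20, 29] -> counters=[2,0,0,0,0,0,0,2,1,2,1,0,1,0,0,3,0,0,4,0,4,0,0,0,0,0,0,0,0,4,1,0]
Step 6: insert dbr at [0, 7, 18, 20, 29] -> counters=[3,0,0,0,0,0,0,3,1,2,1,0,1,0,0,3,0,0,5,0,5,0,0,0,0,0,0,0,0,5,1,0]
Step 7: insert m at [9, 15, 18, 20, 29] -> counters=[3,0,0,0,0,0,0,3,1,3,1,0,1,0,0,4,0,0,6,0,6,0,0,0,0,0,0,0,0,6,1,0]
Step 8: insert dbr at [0, 7, 18, 20, 29] -> counters=[4,0,0,0,0,0,0,4,1,3,1,0,1,0,0,4,0,0,7,0,7,0,0,0,0,0,0,0,0,7,1,0]
Step 9: insert m at [9, 15, 18, 20, 29] -> counters=[4,0,0,0,0,0,0,4,1,4,1,0,1,0,0,5,0,0,8,0,8,0,0,0,0,0,0,0,0,8,1,0]
Step 10: insert m at [9, 15, 18, 20, 29] -> counters=[4,0,0,0,0,0,0,4,1,5,1,0,1,0,0,6,0,0,9,0,9,0,0,0,0,0,0,0,0,9,1,0]
Step 11: delete m at [9, 15, 18, 20, 29] -> counters=[4,0,0,0,0,0,0,4,1,4,1,0,1,0,0,5,0,0,8,0,8,0,0,0,0,0,0,0,0,8,1,0]
Step 12: insert dbr at [0, 7, 18, 20, 29] -> counters=[5,0,0,0,0,0,0,5,1,4,1,0,1,0,0,5,0,0,9,0,9,0,0,0,0,0,0,0,0,9,1,0]
Query dbr: check counters[0]=5 counters[7]=5 counters[18]=9 counters[20]=9 counters[29]=9 -> maybe

Answer: maybe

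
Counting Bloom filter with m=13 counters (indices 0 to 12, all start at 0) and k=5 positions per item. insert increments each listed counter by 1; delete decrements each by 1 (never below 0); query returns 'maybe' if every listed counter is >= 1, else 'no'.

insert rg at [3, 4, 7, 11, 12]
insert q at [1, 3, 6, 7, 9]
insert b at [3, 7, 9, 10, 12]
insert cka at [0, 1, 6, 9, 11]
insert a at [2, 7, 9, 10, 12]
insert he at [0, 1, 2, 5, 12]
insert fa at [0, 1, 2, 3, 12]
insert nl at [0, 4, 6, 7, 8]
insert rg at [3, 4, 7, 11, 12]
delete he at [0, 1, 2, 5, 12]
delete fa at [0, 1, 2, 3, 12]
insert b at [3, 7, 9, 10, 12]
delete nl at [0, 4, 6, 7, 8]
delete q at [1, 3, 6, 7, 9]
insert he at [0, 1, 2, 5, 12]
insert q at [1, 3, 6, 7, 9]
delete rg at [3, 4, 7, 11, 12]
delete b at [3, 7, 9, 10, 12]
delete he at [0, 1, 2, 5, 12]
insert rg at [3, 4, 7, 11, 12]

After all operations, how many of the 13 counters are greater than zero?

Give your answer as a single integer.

Step 1: insert rg at [3, 4, 7, 11, 12] -> counters=[0,0,0,1,1,0,0,1,0,0,0,1,1]
Step 2: insert q at [1, 3, 6, 7, 9] -> counters=[0,1,0,2,1,0,1,2,0,1,0,1,1]
Step 3: insert b at [3, 7, 9, 10, 12] -> counters=[0,1,0,3,1,0,1,3,0,2,1,1,2]
Step 4: insert cka at [0, 1, 6, 9, 11] -> counters=[1,2,0,3,1,0,2,3,0,3,1,2,2]
Step 5: insert a at [2, 7, 9, 10, 12] -> counters=[1,2,1,3,1,0,2,4,0,4,2,2,3]
Step 6: insert he at [0, 1, 2, 5, 12] -> counters=[2,3,2,3,1,1,2,4,0,4,2,2,4]
Step 7: insert fa at [0, 1, 2, 3, 12] -> counters=[3,4,3,4,1,1,2,4,0,4,2,2,5]
Step 8: insert nl at [0, 4, 6, 7, 8] -> counters=[4,4,3,4,2,1,3,5,1,4,2,2,5]
Step 9: insert rg at [3, 4, 7, 11, 12] -> counters=[4,4,3,5,3,1,3,6,1,4,2,3,6]
Step 10: delete he at [0, 1, 2, 5, 12] -> counters=[3,3,2,5,3,0,3,6,1,4,2,3,5]
Step 11: delete fa at [0, 1, 2, 3, 12] -> counters=[2,2,1,4,3,0,3,6,1,4,2,3,4]
Step 12: insert b at [3, 7, 9, 10, 12] -> counters=[2,2,1,5,3,0,3,7,1,5,3,3,5]
Step 13: delete nl at [0, 4, 6, 7, 8] -> counters=[1,2,1,5,2,0,2,6,0,5,3,3,5]
Step 14: delete q at [1, 3, 6, 7, 9] -> counters=[1,1,1,4,2,0,1,5,0,4,3,3,5]
Step 15: insert he at [0, 1, 2, 5, 12] -> counters=[2,2,2,4,2,1,1,5,0,4,3,3,6]
Step 16: insert q at [1, 3, 6, 7, 9] -> counters=[2,3,2,5,2,1,2,6,0,5,3,3,6]
Step 17: delete rg at [3, 4, 7, 11, 12] -> counters=[2,3,2,4,1,1,2,5,0,5,3,2,5]
Step 18: delete b at [3, 7, 9, 10, 12] -> counters=[2,3,2,3,1,1,2,4,0,4,2,2,4]
Step 19: delete he at [0, 1, 2, 5, 12] -> counters=[1,2,1,3,1,0,2,4,0,4,2,2,3]
Step 20: insert rg at [3, 4, 7, 11, 12] -> counters=[1,2,1,4,2,0,2,5,0,4,2,3,4]
Final counters=[1,2,1,4,2,0,2,5,0,4,2,3,4] -> 11 nonzero

Answer: 11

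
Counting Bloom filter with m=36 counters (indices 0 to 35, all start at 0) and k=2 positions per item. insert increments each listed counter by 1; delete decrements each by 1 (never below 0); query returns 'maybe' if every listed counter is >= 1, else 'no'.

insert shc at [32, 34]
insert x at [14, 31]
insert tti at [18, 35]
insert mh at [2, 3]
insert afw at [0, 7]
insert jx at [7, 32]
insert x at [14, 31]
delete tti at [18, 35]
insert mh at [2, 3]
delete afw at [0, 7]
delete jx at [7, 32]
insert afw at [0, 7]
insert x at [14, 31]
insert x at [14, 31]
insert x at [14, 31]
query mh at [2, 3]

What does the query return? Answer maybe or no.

Step 1: insert shc at [32, 34] -> counters=[0,0,0,0,0,0,0,0,0,0,0,0,0,0,0,0,0,0,0,0,0,0,0,0,0,0,0,0,0,0,0,0,1,0,1,0]
Step 2: insert x at [14, 31] -> counters=[0,0,0,0,0,0,0,0,0,0,0,0,0,0,1,0,0,0,0,0,0,0,0,0,0,0,0,0,0,0,0,1,1,0,1,0]
Step 3: insert tti at [18, 35] -> counters=[0,0,0,0,0,0,0,0,0,0,0,0,0,0,1,0,0,0,1,0,0,0,0,0,0,0,0,0,0,0,0,1,1,0,1,1]
Step 4: insert mh at [2, 3] -> counters=[0,0,1,1,0,0,0,0,0,0,0,0,0,0,1,0,0,0,1,0,0,0,0,0,0,0,0,0,0,0,0,1,1,0,1,1]
Step 5: insert afw at [0, 7] -> counters=[1,0,1,1,0,0,0,1,0,0,0,0,0,0,1,0,0,0,1,0,0,0,0,0,0,0,0,0,0,0,0,1,1,0,1,1]
Step 6: insert jx at [7, 32] -> counters=[1,0,1,1,0,0,0,2,0,0,0,0,0,0,1,0,0,0,1,0,0,0,0,0,0,0,0,0,0,0,0,1,2,0,1,1]
Step 7: insert x at [14, 31] -> counters=[1,0,1,1,0,0,0,2,0,0,0,0,0,0,2,0,0,0,1,0,0,0,0,0,0,0,0,0,0,0,0,2,2,0,1,1]
Step 8: delete tti at [18, 35] -> counters=[1,0,1,1,0,0,0,2,0,0,0,0,0,0,2,0,0,0,0,0,0,0,0,0,0,0,0,0,0,0,0,2,2,0,1,0]
Step 9: insert mh at [2, 3] -> counters=[1,0,2,2,0,0,0,2,0,0,0,0,0,0,2,0,0,0,0,0,0,0,0,0,0,0,0,0,0,0,0,2,2,0,1,0]
Step 10: delete afw at [0, 7] -> counters=[0,0,2,2,0,0,0,1,0,0,0,0,0,0,2,0,0,0,0,0,0,0,0,0,0,0,0,0,0,0,0,2,2,0,1,0]
Step 11: delete jx at [7, 32] -> counters=[0,0,2,2,0,0,0,0,0,0,0,0,0,0,2,0,0,0,0,0,0,0,0,0,0,0,0,0,0,0,0,2,1,0,1,0]
Step 12: insert afw at [0, 7] -> counters=[1,0,2,2,0,0,0,1,0,0,0,0,0,0,2,0,0,0,0,0,0,0,0,0,0,0,0,0,0,0,0,2,1,0,1,0]
Step 13: insert x at [14, 31] -> counters=[1,0,2,2,0,0,0,1,0,0,0,0,0,0,3,0,0,0,0,0,0,0,0,0,0,0,0,0,0,0,0,3,1,0,1,0]
Step 14: insert x at [14, 31] -> counters=[1,0,2,2,0,0,0,1,0,0,0,0,0,0,4,0,0,0,0,0,0,0,0,0,0,0,0,0,0,0,0,4,1,0,1,0]
Step 15: insert x at [14, 31] -> counters=[1,0,2,2,0,0,0,1,0,0,0,0,0,0,5,0,0,0,0,0,0,0,0,0,0,0,0,0,0,0,0,5,1,0,1,0]
Query mh: check counters[2]=2 counters[3]=2 -> maybe

Answer: maybe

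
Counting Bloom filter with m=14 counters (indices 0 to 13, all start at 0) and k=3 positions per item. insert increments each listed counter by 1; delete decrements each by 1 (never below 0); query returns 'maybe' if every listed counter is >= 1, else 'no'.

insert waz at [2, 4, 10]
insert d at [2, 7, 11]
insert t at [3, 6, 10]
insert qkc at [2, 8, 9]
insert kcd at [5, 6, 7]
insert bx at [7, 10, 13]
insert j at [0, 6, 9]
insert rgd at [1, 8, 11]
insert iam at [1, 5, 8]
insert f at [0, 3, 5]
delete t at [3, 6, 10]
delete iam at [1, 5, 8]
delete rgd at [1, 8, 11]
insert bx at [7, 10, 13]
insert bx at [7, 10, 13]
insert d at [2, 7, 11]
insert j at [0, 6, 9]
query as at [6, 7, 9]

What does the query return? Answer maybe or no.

Answer: maybe

Derivation:
Step 1: insert waz at [2, 4, 10] -> counters=[0,0,1,0,1,0,0,0,0,0,1,0,0,0]
Step 2: insert d at [2, 7, 11] -> counters=[0,0,2,0,1,0,0,1,0,0,1,1,0,0]
Step 3: insert t at [3, 6, 10] -> counters=[0,0,2,1,1,0,1,1,0,0,2,1,0,0]
Step 4: insert qkc at [2, 8, 9] -> counters=[0,0,3,1,1,0,1,1,1,1,2,1,0,0]
Step 5: insert kcd at [5, 6, 7] -> counters=[0,0,3,1,1,1,2,2,1,1,2,1,0,0]
Step 6: insert bx at [7, 10, 13] -> counters=[0,0,3,1,1,1,2,3,1,1,3,1,0,1]
Step 7: insert j at [0, 6, 9] -> counters=[1,0,3,1,1,1,3,3,1,2,3,1,0,1]
Step 8: insert rgd at [1, 8, 11] -> counters=[1,1,3,1,1,1,3,3,2,2,3,2,0,1]
Step 9: insert iam at [1, 5, 8] -> counters=[1,2,3,1,1,2,3,3,3,2,3,2,0,1]
Step 10: insert f at [0, 3, 5] -> counters=[2,2,3,2,1,3,3,3,3,2,3,2,0,1]
Step 11: delete t at [3, 6, 10] -> counters=[2,2,3,1,1,3,2,3,3,2,2,2,0,1]
Step 12: delete iam at [1, 5, 8] -> counters=[2,1,3,1,1,2,2,3,2,2,2,2,0,1]
Step 13: delete rgd at [1, 8, 11] -> counters=[2,0,3,1,1,2,2,3,1,2,2,1,0,1]
Step 14: insert bx at [7, 10, 13] -> counters=[2,0,3,1,1,2,2,4,1,2,3,1,0,2]
Step 15: insert bx at [7, 10, 13] -> counters=[2,0,3,1,1,2,2,5,1,2,4,1,0,3]
Step 16: insert d at [2, 7, 11] -> counters=[2,0,4,1,1,2,2,6,1,2,4,2,0,3]
Step 17: insert j at [0, 6, 9] -> counters=[3,0,4,1,1,2,3,6,1,3,4,2,0,3]
Query as: check counters[6]=3 counters[7]=6 counters[9]=3 -> maybe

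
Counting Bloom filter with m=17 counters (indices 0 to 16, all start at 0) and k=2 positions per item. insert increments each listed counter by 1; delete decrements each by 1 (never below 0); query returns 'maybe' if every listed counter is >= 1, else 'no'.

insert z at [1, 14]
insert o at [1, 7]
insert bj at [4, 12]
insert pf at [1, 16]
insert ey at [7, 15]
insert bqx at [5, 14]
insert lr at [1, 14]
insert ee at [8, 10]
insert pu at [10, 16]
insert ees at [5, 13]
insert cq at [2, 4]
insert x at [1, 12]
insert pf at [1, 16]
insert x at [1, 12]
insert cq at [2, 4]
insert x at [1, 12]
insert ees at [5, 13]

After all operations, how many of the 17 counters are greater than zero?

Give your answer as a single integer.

Step 1: insert z at [1, 14] -> counters=[0,1,0,0,0,0,0,0,0,0,0,0,0,0,1,0,0]
Step 2: insert o at [1, 7] -> counters=[0,2,0,0,0,0,0,1,0,0,0,0,0,0,1,0,0]
Step 3: insert bj at [4, 12] -> counters=[0,2,0,0,1,0,0,1,0,0,0,0,1,0,1,0,0]
Step 4: insert pf at [1, 16] -> counters=[0,3,0,0,1,0,0,1,0,0,0,0,1,0,1,0,1]
Step 5: insert ey at [7, 15] -> counters=[0,3,0,0,1,0,0,2,0,0,0,0,1,0,1,1,1]
Step 6: insert bqx at [5, 14] -> counters=[0,3,0,0,1,1,0,2,0,0,0,0,1,0,2,1,1]
Step 7: insert lr at [1, 14] -> counters=[0,4,0,0,1,1,0,2,0,0,0,0,1,0,3,1,1]
Step 8: insert ee at [8, 10] -> counters=[0,4,0,0,1,1,0,2,1,0,1,0,1,0,3,1,1]
Step 9: insert pu at [10, 16] -> counters=[0,4,0,0,1,1,0,2,1,0,2,0,1,0,3,1,2]
Step 10: insert ees at [5, 13] -> counters=[0,4,0,0,1,2,0,2,1,0,2,0,1,1,3,1,2]
Step 11: insert cq at [2, 4] -> counters=[0,4,1,0,2,2,0,2,1,0,2,0,1,1,3,1,2]
Step 12: insert x at [1, 12] -> counters=[0,5,1,0,2,2,0,2,1,0,2,0,2,1,3,1,2]
Step 13: insert pf at [1, 16] -> counters=[0,6,1,0,2,2,0,2,1,0,2,0,2,1,3,1,3]
Step 14: insert x at [1, 12] -> counters=[0,7,1,0,2,2,0,2,1,0,2,0,3,1,3,1,3]
Step 15: insert cq at [2, 4] -> counters=[0,7,2,0,3,2,0,2,1,0,2,0,3,1,3,1,3]
Step 16: insert x at [1, 12] -> counters=[0,8,2,0,3,2,0,2,1,0,2,0,4,1,3,1,3]
Step 17: insert ees at [5, 13] -> counters=[0,8,2,0,3,3,0,2,1,0,2,0,4,2,3,1,3]
Final counters=[0,8,2,0,3,3,0,2,1,0,2,0,4,2,3,1,3] -> 12 nonzero

Answer: 12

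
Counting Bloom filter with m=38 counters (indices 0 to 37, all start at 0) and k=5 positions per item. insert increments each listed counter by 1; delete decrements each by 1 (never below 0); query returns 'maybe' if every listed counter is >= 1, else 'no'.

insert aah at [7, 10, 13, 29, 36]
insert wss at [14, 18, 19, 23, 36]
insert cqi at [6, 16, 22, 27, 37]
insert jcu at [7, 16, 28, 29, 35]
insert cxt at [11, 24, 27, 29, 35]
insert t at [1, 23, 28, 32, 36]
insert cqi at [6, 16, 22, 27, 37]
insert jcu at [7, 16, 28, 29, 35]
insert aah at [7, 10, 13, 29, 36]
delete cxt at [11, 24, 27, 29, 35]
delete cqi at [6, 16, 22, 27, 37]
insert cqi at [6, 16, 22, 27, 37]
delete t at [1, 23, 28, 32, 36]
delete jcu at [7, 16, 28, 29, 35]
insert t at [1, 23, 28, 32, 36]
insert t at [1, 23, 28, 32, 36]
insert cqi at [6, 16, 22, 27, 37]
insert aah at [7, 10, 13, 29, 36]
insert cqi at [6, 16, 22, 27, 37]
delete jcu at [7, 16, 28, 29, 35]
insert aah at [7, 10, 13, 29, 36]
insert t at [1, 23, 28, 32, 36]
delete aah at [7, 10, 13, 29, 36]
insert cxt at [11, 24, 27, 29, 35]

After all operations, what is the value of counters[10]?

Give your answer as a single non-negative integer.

Step 1: insert aah at [7, 10, 13, 29, 36] -> counters=[0,0,0,0,0,0,0,1,0,0,1,0,0,1,0,0,0,0,0,0,0,0,0,0,0,0,0,0,0,1,0,0,0,0,0,0,1,0]
Step 2: insert wss at [14, 18, 19, 23, 36] -> counters=[0,0,0,0,0,0,0,1,0,0,1,0,0,1,1,0,0,0,1,1,0,0,0,1,0,0,0,0,0,1,0,0,0,0,0,0,2,0]
Step 3: insert cqi at [6, 16, 22, 27, 37] -> counters=[0,0,0,0,0,0,1,1,0,0,1,0,0,1,1,0,1,0,1,1,0,0,1,1,0,0,0,1,0,1,0,0,0,0,0,0,2,1]
Step 4: insert jcu at [7, 16, 28, 29, 35] -> counters=[0,0,0,0,0,0,1,2,0,0,1,0,0,1,1,0,2,0,1,1,0,0,1,1,0,0,0,1,1,2,0,0,0,0,0,1,2,1]
Step 5: insert cxt at [11, 24, 27, 29, 35] -> counters=[0,0,0,0,0,0,1,2,0,0,1,1,0,1,1,0,2,0,1,1,0,0,1,1,1,0,0,2,1,3,0,0,0,0,0,2,2,1]
Step 6: insert t at [1, 23, 28, 32, 36] -> counters=[0,1,0,0,0,0,1,2,0,0,1,1,0,1,1,0,2,0,1,1,0,0,1,2,1,0,0,2,2,3,0,0,1,0,0,2,3,1]
Step 7: insert cqi at [6, 16, 22, 27, 37] -> counters=[0,1,0,0,0,0,2,2,0,0,1,1,0,1,1,0,3,0,1,1,0,0,2,2,1,0,0,3,2,3,0,0,1,0,0,2,3,2]
Step 8: insert jcu at [7, 16, 28, 29, 35] -> counters=[0,1,0,0,0,0,2,3,0,0,1,1,0,1,1,0,4,0,1,1,0,0,2,2,1,0,0,3,3,4,0,0,1,0,0,3,3,2]
Step 9: insert aah at [7, 10, 13, 29, 36] -> counters=[0,1,0,0,0,0,2,4,0,0,2,1,0,2,1,0,4,0,1,1,0,0,2,2,1,0,0,3,3,5,0,0,1,0,0,3,4,2]
Step 10: delete cxt at [11, 24, 27, 29, 35] -> counters=[0,1,0,0,0,0,2,4,0,0,2,0,0,2,1,0,4,0,1,1,0,0,2,2,0,0,0,2,3,4,0,0,1,0,0,2,4,2]
Step 11: delete cqi at [6, 16, 22, 27, 37] -> counters=[0,1,0,0,0,0,1,4,0,0,2,0,0,2,1,0,3,0,1,1,0,0,1,2,0,0,0,1,3,4,0,0,1,0,0,2,4,1]
Step 12: insert cqi at [6, 16, 22, 27, 37] -> counters=[0,1,0,0,0,0,2,4,0,0,2,0,0,2,1,0,4,0,1,1,0,0,2,2,0,0,0,2,3,4,0,0,1,0,0,2,4,2]
Step 13: delete t at [1, 23, 28, 32, 36] -> counters=[0,0,0,0,0,0,2,4,0,0,2,0,0,2,1,0,4,0,1,1,0,0,2,1,0,0,0,2,2,4,0,0,0,0,0,2,3,2]
Step 14: delete jcu at [7, 16, 28, 29, 35] -> counters=[0,0,0,0,0,0,2,3,0,0,2,0,0,2,1,0,3,0,1,1,0,0,2,1,0,0,0,2,1,3,0,0,0,0,0,1,3,2]
Step 15: insert t at [1, 23, 28, 32, 36] -> counters=[0,1,0,0,0,0,2,3,0,0,2,0,0,2,1,0,3,0,1,1,0,0,2,2,0,0,0,2,2,3,0,0,1,0,0,1,4,2]
Step 16: insert t at [1, 23, 28, 32, 36] -> counters=[0,2,0,0,0,0,2,3,0,0,2,0,0,2,1,0,3,0,1,1,0,0,2,3,0,0,0,2,3,3,0,0,2,0,0,1,5,2]
Step 17: insert cqi at [6, 16, 22, 27, 37] -> counters=[0,2,0,0,0,0,3,3,0,0,2,0,0,2,1,0,4,0,1,1,0,0,3,3,0,0,0,3,3,3,0,0,2,0,0,1,5,3]
Step 18: insert aah at [7, 10, 13, 29, 36] -> counters=[0,2,0,0,0,0,3,4,0,0,3,0,0,3,1,0,4,0,1,1,0,0,3,3,0,0,0,3,3,4,0,0,2,0,0,1,6,3]
Step 19: insert cqi at [6, 16, 22, 27, 37] -> counters=[0,2,0,0,0,0,4,4,0,0,3,0,0,3,1,0,5,0,1,1,0,0,4,3,0,0,0,4,3,4,0,0,2,0,0,1,6,4]
Step 20: delete jcu at [7, 16, 28, 29, 35] -> counters=[0,2,0,0,0,0,4,3,0,0,3,0,0,3,1,0,4,0,1,1,0,0,4,3,0,0,0,4,2,3,0,0,2,0,0,0,6,4]
Step 21: insert aah at [7, 10, 13, 29, 36] -> counters=[0,2,0,0,0,0,4,4,0,0,4,0,0,4,1,0,4,0,1,1,0,0,4,3,0,0,0,4,2,4,0,0,2,0,0,0,7,4]
Step 22: insert t at [1, 23, 28, 32, 36] -> counters=[0,3,0,0,0,0,4,4,0,0,4,0,0,4,1,0,4,0,1,1,0,0,4,4,0,0,0,4,3,4,0,0,3,0,0,0,8,4]
Step 23: delete aah at [7, 10, 13, 29, 36] -> counters=[0,3,0,0,0,0,4,3,0,0,3,0,0,3,1,0,4,0,1,1,0,0,4,4,0,0,0,4,3,3,0,0,3,0,0,0,7,4]
Step 24: insert cxt at [11, 24, 27, 29, 35] -> counters=[0,3,0,0,0,0,4,3,0,0,3,1,0,3,1,0,4,0,1,1,0,0,4,4,1,0,0,5,3,4,0,0,3,0,0,1,7,4]
Final counters=[0,3,0,0,0,0,4,3,0,0,3,1,0,3,1,0,4,0,1,1,0,0,4,4,1,0,0,5,3,4,0,0,3,0,0,1,7,4] -> counters[10]=3

Answer: 3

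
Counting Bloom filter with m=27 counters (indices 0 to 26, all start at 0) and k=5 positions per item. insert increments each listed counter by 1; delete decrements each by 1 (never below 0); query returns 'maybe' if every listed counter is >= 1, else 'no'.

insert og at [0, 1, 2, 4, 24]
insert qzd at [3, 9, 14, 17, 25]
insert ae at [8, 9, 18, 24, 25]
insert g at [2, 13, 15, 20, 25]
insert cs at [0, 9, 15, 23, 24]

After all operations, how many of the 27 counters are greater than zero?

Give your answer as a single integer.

Answer: 16

Derivation:
Step 1: insert og at [0, 1, 2, 4, 24] -> counters=[1,1,1,0,1,0,0,0,0,0,0,0,0,0,0,0,0,0,0,0,0,0,0,0,1,0,0]
Step 2: insert qzd at [3, 9, 14, 17, 25] -> counters=[1,1,1,1,1,0,0,0,0,1,0,0,0,0,1,0,0,1,0,0,0,0,0,0,1,1,0]
Step 3: insert ae at [8, 9, 18, 24, 25] -> counters=[1,1,1,1,1,0,0,0,1,2,0,0,0,0,1,0,0,1,1,0,0,0,0,0,2,2,0]
Step 4: insert g at [2, 13, 15, 20, 25] -> counters=[1,1,2,1,1,0,0,0,1,2,0,0,0,1,1,1,0,1,1,0,1,0,0,0,2,3,0]
Step 5: insert cs at [0, 9, 15, 23, 24] -> counters=[2,1,2,1,1,0,0,0,1,3,0,0,0,1,1,2,0,1,1,0,1,0,0,1,3,3,0]
Final counters=[2,1,2,1,1,0,0,0,1,3,0,0,0,1,1,2,0,1,1,0,1,0,0,1,3,3,0] -> 16 nonzero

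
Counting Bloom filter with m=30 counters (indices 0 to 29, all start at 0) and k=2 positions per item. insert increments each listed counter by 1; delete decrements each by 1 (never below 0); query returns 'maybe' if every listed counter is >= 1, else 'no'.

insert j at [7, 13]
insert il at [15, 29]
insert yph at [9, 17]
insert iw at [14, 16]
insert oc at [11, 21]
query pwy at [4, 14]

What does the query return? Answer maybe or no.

Step 1: insert j at [7, 13] -> counters=[0,0,0,0,0,0,0,1,0,0,0,0,0,1,0,0,0,0,0,0,0,0,0,0,0,0,0,0,0,0]
Step 2: insert il at [15, 29] -> counters=[0,0,0,0,0,0,0,1,0,0,0,0,0,1,0,1,0,0,0,0,0,0,0,0,0,0,0,0,0,1]
Step 3: insert yph at [9, 17] -> counters=[0,0,0,0,0,0,0,1,0,1,0,0,0,1,0,1,0,1,0,0,0,0,0,0,0,0,0,0,0,1]
Step 4: insert iw at [14, 16] -> counters=[0,0,0,0,0,0,0,1,0,1,0,0,0,1,1,1,1,1,0,0,0,0,0,0,0,0,0,0,0,1]
Step 5: insert oc at [11, 21] -> counters=[0,0,0,0,0,0,0,1,0,1,0,1,0,1,1,1,1,1,0,0,0,1,0,0,0,0,0,0,0,1]
Query pwy: check counters[4]=0 counters[14]=1 -> no

Answer: no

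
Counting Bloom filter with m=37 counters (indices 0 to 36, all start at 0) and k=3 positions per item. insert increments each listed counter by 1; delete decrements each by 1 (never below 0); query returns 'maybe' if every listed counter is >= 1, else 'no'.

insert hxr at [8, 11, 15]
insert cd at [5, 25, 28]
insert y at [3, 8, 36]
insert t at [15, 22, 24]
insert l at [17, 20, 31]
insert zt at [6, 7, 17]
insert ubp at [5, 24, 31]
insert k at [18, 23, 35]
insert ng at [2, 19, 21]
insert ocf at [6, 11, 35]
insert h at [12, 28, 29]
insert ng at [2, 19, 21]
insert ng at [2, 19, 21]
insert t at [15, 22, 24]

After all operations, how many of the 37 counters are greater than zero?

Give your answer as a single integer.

Answer: 23

Derivation:
Step 1: insert hxr at [8, 11, 15] -> counters=[0,0,0,0,0,0,0,0,1,0,0,1,0,0,0,1,0,0,0,0,0,0,0,0,0,0,0,0,0,0,0,0,0,0,0,0,0]
Step 2: insert cd at [5, 25, 28] -> counters=[0,0,0,0,0,1,0,0,1,0,0,1,0,0,0,1,0,0,0,0,0,0,0,0,0,1,0,0,1,0,0,0,0,0,0,0,0]
Step 3: insert y at [3, 8, 36] -> counters=[0,0,0,1,0,1,0,0,2,0,0,1,0,0,0,1,0,0,0,0,0,0,0,0,0,1,0,0,1,0,0,0,0,0,0,0,1]
Step 4: insert t at [15, 22, 24] -> counters=[0,0,0,1,0,1,0,0,2,0,0,1,0,0,0,2,0,0,0,0,0,0,1,0,1,1,0,0,1,0,0,0,0,0,0,0,1]
Step 5: insert l at [17, 20, 31] -> counters=[0,0,0,1,0,1,0,0,2,0,0,1,0,0,0,2,0,1,0,0,1,0,1,0,1,1,0,0,1,0,0,1,0,0,0,0,1]
Step 6: insert zt at [6, 7, 17] -> counters=[0,0,0,1,0,1,1,1,2,0,0,1,0,0,0,2,0,2,0,0,1,0,1,0,1,1,0,0,1,0,0,1,0,0,0,0,1]
Step 7: insert ubp at [5, 24, 31] -> counters=[0,0,0,1,0,2,1,1,2,0,0,1,0,0,0,2,0,2,0,0,1,0,1,0,2,1,0,0,1,0,0,2,0,0,0,0,1]
Step 8: insert k at [18, 23, 35] -> counters=[0,0,0,1,0,2,1,1,2,0,0,1,0,0,0,2,0,2,1,0,1,0,1,1,2,1,0,0,1,0,0,2,0,0,0,1,1]
Step 9: insert ng at [2, 19, 21] -> counters=[0,0,1,1,0,2,1,1,2,0,0,1,0,0,0,2,0,2,1,1,1,1,1,1,2,1,0,0,1,0,0,2,0,0,0,1,1]
Step 10: insert ocf at [6, 11, 35] -> counters=[0,0,1,1,0,2,2,1,2,0,0,2,0,0,0,2,0,2,1,1,1,1,1,1,2,1,0,0,1,0,0,2,0,0,0,2,1]
Step 11: insert h at [12, 28, 29] -> counters=[0,0,1,1,0,2,2,1,2,0,0,2,1,0,0,2,0,2,1,1,1,1,1,1,2,1,0,0,2,1,0,2,0,0,0,2,1]
Step 12: insert ng at [2, 19, 21] -> counters=[0,0,2,1,0,2,2,1,2,0,0,2,1,0,0,2,0,2,1,2,1,2,1,1,2,1,0,0,2,1,0,2,0,0,0,2,1]
Step 13: insert ng at [2, 19, 21] -> counters=[0,0,3,1,0,2,2,1,2,0,0,2,1,0,0,2,0,2,1,3,1,3,1,1,2,1,0,0,2,1,0,2,0,0,0,2,1]
Step 14: insert t at [15, 22, 24] -> counters=[0,0,3,1,0,2,2,1,2,0,0,2,1,0,0,3,0,2,1,3,1,3,2,1,3,1,0,0,2,1,0,2,0,0,0,2,1]
Final counters=[0,0,3,1,0,2,2,1,2,0,0,2,1,0,0,3,0,2,1,3,1,3,2,1,3,1,0,0,2,1,0,2,0,0,0,2,1] -> 23 nonzero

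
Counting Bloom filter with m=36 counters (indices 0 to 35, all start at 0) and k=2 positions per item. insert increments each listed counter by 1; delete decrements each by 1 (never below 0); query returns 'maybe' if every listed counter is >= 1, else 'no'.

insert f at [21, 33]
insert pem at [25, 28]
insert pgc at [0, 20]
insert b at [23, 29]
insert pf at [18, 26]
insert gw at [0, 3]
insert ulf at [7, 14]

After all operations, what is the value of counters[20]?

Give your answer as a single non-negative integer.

Step 1: insert f at [21, 33] -> counters=[0,0,0,0,0,0,0,0,0,0,0,0,0,0,0,0,0,0,0,0,0,1,0,0,0,0,0,0,0,0,0,0,0,1,0,0]
Step 2: insert pem at [25, 28] -> counters=[0,0,0,0,0,0,0,0,0,0,0,0,0,0,0,0,0,0,0,0,0,1,0,0,0,1,0,0,1,0,0,0,0,1,0,0]
Step 3: insert pgc at [0, 20] -> counters=[1,0,0,0,0,0,0,0,0,0,0,0,0,0,0,0,0,0,0,0,1,1,0,0,0,1,0,0,1,0,0,0,0,1,0,0]
Step 4: insert b at [23, 29] -> counters=[1,0,0,0,0,0,0,0,0,0,0,0,0,0,0,0,0,0,0,0,1,1,0,1,0,1,0,0,1,1,0,0,0,1,0,0]
Step 5: insert pf at [18, 26] -> counters=[1,0,0,0,0,0,0,0,0,0,0,0,0,0,0,0,0,0,1,0,1,1,0,1,0,1,1,0,1,1,0,0,0,1,0,0]
Step 6: insert gw at [0, 3] -> counters=[2,0,0,1,0,0,0,0,0,0,0,0,0,0,0,0,0,0,1,0,1,1,0,1,0,1,1,0,1,1,0,0,0,1,0,0]
Step 7: insert ulf at [7, 14] -> counters=[2,0,0,1,0,0,0,1,0,0,0,0,0,0,1,0,0,0,1,0,1,1,0,1,0,1,1,0,1,1,0,0,0,1,0,0]
Final counters=[2,0,0,1,0,0,0,1,0,0,0,0,0,0,1,0,0,0,1,0,1,1,0,1,0,1,1,0,1,1,0,0,0,1,0,0] -> counters[20]=1

Answer: 1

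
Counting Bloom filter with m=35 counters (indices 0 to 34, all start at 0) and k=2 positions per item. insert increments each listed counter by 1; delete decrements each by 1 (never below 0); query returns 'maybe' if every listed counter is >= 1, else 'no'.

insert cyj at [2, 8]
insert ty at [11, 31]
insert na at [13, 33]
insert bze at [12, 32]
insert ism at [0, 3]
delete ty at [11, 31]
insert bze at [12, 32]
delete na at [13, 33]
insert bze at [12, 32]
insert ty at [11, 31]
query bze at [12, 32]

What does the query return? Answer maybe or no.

Answer: maybe

Derivation:
Step 1: insert cyj at [2, 8] -> counters=[0,0,1,0,0,0,0,0,1,0,0,0,0,0,0,0,0,0,0,0,0,0,0,0,0,0,0,0,0,0,0,0,0,0,0]
Step 2: insert ty at [11, 31] -> counters=[0,0,1,0,0,0,0,0,1,0,0,1,0,0,0,0,0,0,0,0,0,0,0,0,0,0,0,0,0,0,0,1,0,0,0]
Step 3: insert na at [13, 33] -> counters=[0,0,1,0,0,0,0,0,1,0,0,1,0,1,0,0,0,0,0,0,0,0,0,0,0,0,0,0,0,0,0,1,0,1,0]
Step 4: insert bze at [12, 32] -> counters=[0,0,1,0,0,0,0,0,1,0,0,1,1,1,0,0,0,0,0,0,0,0,0,0,0,0,0,0,0,0,0,1,1,1,0]
Step 5: insert ism at [0, 3] -> counters=[1,0,1,1,0,0,0,0,1,0,0,1,1,1,0,0,0,0,0,0,0,0,0,0,0,0,0,0,0,0,0,1,1,1,0]
Step 6: delete ty at [11, 31] -> counters=[1,0,1,1,0,0,0,0,1,0,0,0,1,1,0,0,0,0,0,0,0,0,0,0,0,0,0,0,0,0,0,0,1,1,0]
Step 7: insert bze at [12, 32] -> counters=[1,0,1,1,0,0,0,0,1,0,0,0,2,1,0,0,0,0,0,0,0,0,0,0,0,0,0,0,0,0,0,0,2,1,0]
Step 8: delete na at [13, 33] -> counters=[1,0,1,1,0,0,0,0,1,0,0,0,2,0,0,0,0,0,0,0,0,0,0,0,0,0,0,0,0,0,0,0,2,0,0]
Step 9: insert bze at [12, 32] -> counters=[1,0,1,1,0,0,0,0,1,0,0,0,3,0,0,0,0,0,0,0,0,0,0,0,0,0,0,0,0,0,0,0,3,0,0]
Step 10: insert ty at [11, 31] -> counters=[1,0,1,1,0,0,0,0,1,0,0,1,3,0,0,0,0,0,0,0,0,0,0,0,0,0,0,0,0,0,0,1,3,0,0]
Query bze: check counters[12]=3 counters[32]=3 -> maybe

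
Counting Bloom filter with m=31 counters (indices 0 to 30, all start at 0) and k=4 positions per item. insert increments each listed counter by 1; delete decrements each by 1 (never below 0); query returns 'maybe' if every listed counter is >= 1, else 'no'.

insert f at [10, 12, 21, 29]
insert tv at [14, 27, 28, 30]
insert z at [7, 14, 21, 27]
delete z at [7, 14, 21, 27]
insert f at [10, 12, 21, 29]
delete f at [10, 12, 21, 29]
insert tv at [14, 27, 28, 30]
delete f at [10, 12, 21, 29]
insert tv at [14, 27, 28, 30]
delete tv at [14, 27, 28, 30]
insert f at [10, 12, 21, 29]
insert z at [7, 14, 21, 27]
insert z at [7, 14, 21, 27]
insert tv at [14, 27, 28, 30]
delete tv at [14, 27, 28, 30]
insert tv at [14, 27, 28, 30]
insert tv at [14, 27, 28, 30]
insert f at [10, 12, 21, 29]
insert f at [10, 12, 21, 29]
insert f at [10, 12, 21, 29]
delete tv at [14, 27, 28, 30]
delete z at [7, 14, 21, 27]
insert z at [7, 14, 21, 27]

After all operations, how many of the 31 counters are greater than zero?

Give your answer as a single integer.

Step 1: insert f at [10, 12, 21, 29] -> counters=[0,0,0,0,0,0,0,0,0,0,1,0,1,0,0,0,0,0,0,0,0,1,0,0,0,0,0,0,0,1,0]
Step 2: insert tv at [14, 27, 28, 30] -> counters=[0,0,0,0,0,0,0,0,0,0,1,0,1,0,1,0,0,0,0,0,0,1,0,0,0,0,0,1,1,1,1]
Step 3: insert z at [7, 14, 21, 27] -> counters=[0,0,0,0,0,0,0,1,0,0,1,0,1,0,2,0,0,0,0,0,0,2,0,0,0,0,0,2,1,1,1]
Step 4: delete z at [7, 14, 21, 27] -> counters=[0,0,0,0,0,0,0,0,0,0,1,0,1,0,1,0,0,0,0,0,0,1,0,0,0,0,0,1,1,1,1]
Step 5: insert f at [10, 12, 21, 29] -> counters=[0,0,0,0,0,0,0,0,0,0,2,0,2,0,1,0,0,0,0,0,0,2,0,0,0,0,0,1,1,2,1]
Step 6: delete f at [10, 12, 21, 29] -> counters=[0,0,0,0,0,0,0,0,0,0,1,0,1,0,1,0,0,0,0,0,0,1,0,0,0,0,0,1,1,1,1]
Step 7: insert tv at [14, 27, 28, 30] -> counters=[0,0,0,0,0,0,0,0,0,0,1,0,1,0,2,0,0,0,0,0,0,1,0,0,0,0,0,2,2,1,2]
Step 8: delete f at [10, 12, 21, 29] -> counters=[0,0,0,0,0,0,0,0,0,0,0,0,0,0,2,0,0,0,0,0,0,0,0,0,0,0,0,2,2,0,2]
Step 9: insert tv at [14, 27, 28, 30] -> counters=[0,0,0,0,0,0,0,0,0,0,0,0,0,0,3,0,0,0,0,0,0,0,0,0,0,0,0,3,3,0,3]
Step 10: delete tv at [14, 27, 28, 30] -> counters=[0,0,0,0,0,0,0,0,0,0,0,0,0,0,2,0,0,0,0,0,0,0,0,0,0,0,0,2,2,0,2]
Step 11: insert f at [10, 12, 21, 29] -> counters=[0,0,0,0,0,0,0,0,0,0,1,0,1,0,2,0,0,0,0,0,0,1,0,0,0,0,0,2,2,1,2]
Step 12: insert z at [7, 14, 21, 27] -> counters=[0,0,0,0,0,0,0,1,0,0,1,0,1,0,3,0,0,0,0,0,0,2,0,0,0,0,0,3,2,1,2]
Step 13: insert z at [7, 14, 21, 27] -> counters=[0,0,0,0,0,0,0,2,0,0,1,0,1,0,4,0,0,0,0,0,0,3,0,0,0,0,0,4,2,1,2]
Step 14: insert tv at [14, 27, 28, 30] -> counters=[0,0,0,0,0,0,0,2,0,0,1,0,1,0,5,0,0,0,0,0,0,3,0,0,0,0,0,5,3,1,3]
Step 15: delete tv at [14, 27, 28, 30] -> counters=[0,0,0,0,0,0,0,2,0,0,1,0,1,0,4,0,0,0,0,0,0,3,0,0,0,0,0,4,2,1,2]
Step 16: insert tv at [14, 27, 28, 30] -> counters=[0,0,0,0,0,0,0,2,0,0,1,0,1,0,5,0,0,0,0,0,0,3,0,0,0,0,0,5,3,1,3]
Step 17: insert tv at [14, 27, 28, 30] -> counters=[0,0,0,0,0,0,0,2,0,0,1,0,1,0,6,0,0,0,0,0,0,3,0,0,0,0,0,6,4,1,4]
Step 18: insert f at [10, 12, 21, 29] -> counters=[0,0,0,0,0,0,0,2,0,0,2,0,2,0,6,0,0,0,0,0,0,4,0,0,0,0,0,6,4,2,4]
Step 19: insert f at [10, 12, 21, 29] -> counters=[0,0,0,0,0,0,0,2,0,0,3,0,3,0,6,0,0,0,0,0,0,5,0,0,0,0,0,6,4,3,4]
Step 20: insert f at [10, 12, 21, 29] -> counters=[0,0,0,0,0,0,0,2,0,0,4,0,4,0,6,0,0,0,0,0,0,6,0,0,0,0,0,6,4,4,4]
Step 21: delete tv at [14, 27, 28, 30] -> counters=[0,0,0,0,0,0,0,2,0,0,4,0,4,0,5,0,0,0,0,0,0,6,0,0,0,0,0,5,3,4,3]
Step 22: delete z at [7, 14, 21, 27] -> counters=[0,0,0,0,0,0,0,1,0,0,4,0,4,0,4,0,0,0,0,0,0,5,0,0,0,0,0,4,3,4,3]
Step 23: insert z at [7, 14, 21, 27] -> counters=[0,0,0,0,0,0,0,2,0,0,4,0,4,0,5,0,0,0,0,0,0,6,0,0,0,0,0,5,3,4,3]
Final counters=[0,0,0,0,0,0,0,2,0,0,4,0,4,0,5,0,0,0,0,0,0,6,0,0,0,0,0,5,3,4,3] -> 9 nonzero

Answer: 9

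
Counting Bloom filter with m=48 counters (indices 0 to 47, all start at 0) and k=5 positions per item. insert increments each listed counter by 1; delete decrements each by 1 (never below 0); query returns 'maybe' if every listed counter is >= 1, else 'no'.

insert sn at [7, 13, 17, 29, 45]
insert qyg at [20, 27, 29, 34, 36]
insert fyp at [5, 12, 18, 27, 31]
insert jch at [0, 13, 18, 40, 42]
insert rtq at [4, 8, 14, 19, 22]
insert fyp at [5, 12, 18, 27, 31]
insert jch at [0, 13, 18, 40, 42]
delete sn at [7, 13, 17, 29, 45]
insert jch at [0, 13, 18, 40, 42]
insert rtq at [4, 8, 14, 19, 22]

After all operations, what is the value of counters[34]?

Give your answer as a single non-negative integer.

Step 1: insert sn at [7, 13, 17, 29, 45] -> counters=[0,0,0,0,0,0,0,1,0,0,0,0,0,1,0,0,0,1,0,0,0,0,0,0,0,0,0,0,0,1,0,0,0,0,0,0,0,0,0,0,0,0,0,0,0,1,0,0]
Step 2: insert qyg at [20, 27, 29, 34, 36] -> counters=[0,0,0,0,0,0,0,1,0,0,0,0,0,1,0,0,0,1,0,0,1,0,0,0,0,0,0,1,0,2,0,0,0,0,1,0,1,0,0,0,0,0,0,0,0,1,0,0]
Step 3: insert fyp at [5, 12, 18, 27, 31] -> counters=[0,0,0,0,0,1,0,1,0,0,0,0,1,1,0,0,0,1,1,0,1,0,0,0,0,0,0,2,0,2,0,1,0,0,1,0,1,0,0,0,0,0,0,0,0,1,0,0]
Step 4: insert jch at [0, 13, 18, 40, 42] -> counters=[1,0,0,0,0,1,0,1,0,0,0,0,1,2,0,0,0,1,2,0,1,0,0,0,0,0,0,2,0,2,0,1,0,0,1,0,1,0,0,0,1,0,1,0,0,1,0,0]
Step 5: insert rtq at [4, 8, 14, 19, 22] -> counters=[1,0,0,0,1,1,0,1,1,0,0,0,1,2,1,0,0,1,2,1,1,0,1,0,0,0,0,2,0,2,0,1,0,0,1,0,1,0,0,0,1,0,1,0,0,1,0,0]
Step 6: insert fyp at [5, 12, 18, 27, 31] -> counters=[1,0,0,0,1,2,0,1,1,0,0,0,2,2,1,0,0,1,3,1,1,0,1,0,0,0,0,3,0,2,0,2,0,0,1,0,1,0,0,0,1,0,1,0,0,1,0,0]
Step 7: insert jch at [0, 13, 18, 40, 42] -> counters=[2,0,0,0,1,2,0,1,1,0,0,0,2,3,1,0,0,1,4,1,1,0,1,0,0,0,0,3,0,2,0,2,0,0,1,0,1,0,0,0,2,0,2,0,0,1,0,0]
Step 8: delete sn at [7, 13, 17, 29, 45] -> counters=[2,0,0,0,1,2,0,0,1,0,0,0,2,2,1,0,0,0,4,1,1,0,1,0,0,0,0,3,0,1,0,2,0,0,1,0,1,0,0,0,2,0,2,0,0,0,0,0]
Step 9: insert jch at [0, 13, 18, 40, 42] -> counters=[3,0,0,0,1,2,0,0,1,0,0,0,2,3,1,0,0,0,5,1,1,0,1,0,0,0,0,3,0,1,0,2,0,0,1,0,1,0,0,0,3,0,3,0,0,0,0,0]
Step 10: insert rtq at [4, 8, 14, 19, 22] -> counters=[3,0,0,0,2,2,0,0,2,0,0,0,2,3,2,0,0,0,5,2,1,0,2,0,0,0,0,3,0,1,0,2,0,0,1,0,1,0,0,0,3,0,3,0,0,0,0,0]
Final counters=[3,0,0,0,2,2,0,0,2,0,0,0,2,3,2,0,0,0,5,2,1,0,2,0,0,0,0,3,0,1,0,2,0,0,1,0,1,0,0,0,3,0,3,0,0,0,0,0] -> counters[34]=1

Answer: 1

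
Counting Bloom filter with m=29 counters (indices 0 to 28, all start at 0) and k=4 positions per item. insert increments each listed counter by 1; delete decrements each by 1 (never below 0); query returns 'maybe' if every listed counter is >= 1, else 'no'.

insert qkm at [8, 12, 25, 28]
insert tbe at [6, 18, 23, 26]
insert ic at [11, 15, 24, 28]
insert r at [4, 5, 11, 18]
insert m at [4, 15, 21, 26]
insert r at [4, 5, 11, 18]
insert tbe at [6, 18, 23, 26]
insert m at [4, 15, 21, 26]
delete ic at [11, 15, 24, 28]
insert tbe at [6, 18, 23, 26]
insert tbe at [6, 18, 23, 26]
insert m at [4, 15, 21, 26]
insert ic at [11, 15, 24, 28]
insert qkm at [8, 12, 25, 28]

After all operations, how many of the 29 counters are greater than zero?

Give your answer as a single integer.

Answer: 14

Derivation:
Step 1: insert qkm at [8, 12, 25, 28] -> counters=[0,0,0,0,0,0,0,0,1,0,0,0,1,0,0,0,0,0,0,0,0,0,0,0,0,1,0,0,1]
Step 2: insert tbe at [6, 18, 23, 26] -> counters=[0,0,0,0,0,0,1,0,1,0,0,0,1,0,0,0,0,0,1,0,0,0,0,1,0,1,1,0,1]
Step 3: insert ic at [11, 15, 24, 28] -> counters=[0,0,0,0,0,0,1,0,1,0,0,1,1,0,0,1,0,0,1,0,0,0,0,1,1,1,1,0,2]
Step 4: insert r at [4, 5, 11, 18] -> counters=[0,0,0,0,1,1,1,0,1,0,0,2,1,0,0,1,0,0,2,0,0,0,0,1,1,1,1,0,2]
Step 5: insert m at [4, 15, 21, 26] -> counters=[0,0,0,0,2,1,1,0,1,0,0,2,1,0,0,2,0,0,2,0,0,1,0,1,1,1,2,0,2]
Step 6: insert r at [4, 5, 11, 18] -> counters=[0,0,0,0,3,2,1,0,1,0,0,3,1,0,0,2,0,0,3,0,0,1,0,1,1,1,2,0,2]
Step 7: insert tbe at [6, 18, 23, 26] -> counters=[0,0,0,0,3,2,2,0,1,0,0,3,1,0,0,2,0,0,4,0,0,1,0,2,1,1,3,0,2]
Step 8: insert m at [4, 15, 21, 26] -> counters=[0,0,0,0,4,2,2,0,1,0,0,3,1,0,0,3,0,0,4,0,0,2,0,2,1,1,4,0,2]
Step 9: delete ic at [11, 15, 24, 28] -> counters=[0,0,0,0,4,2,2,0,1,0,0,2,1,0,0,2,0,0,4,0,0,2,0,2,0,1,4,0,1]
Step 10: insert tbe at [6, 18, 23, 26] -> counters=[0,0,0,0,4,2,3,0,1,0,0,2,1,0,0,2,0,0,5,0,0,2,0,3,0,1,5,0,1]
Step 11: insert tbe at [6, 18, 23, 26] -> counters=[0,0,0,0,4,2,4,0,1,0,0,2,1,0,0,2,0,0,6,0,0,2,0,4,0,1,6,0,1]
Step 12: insert m at [4, 15, 21, 26] -> counters=[0,0,0,0,5,2,4,0,1,0,0,2,1,0,0,3,0,0,6,0,0,3,0,4,0,1,7,0,1]
Step 13: insert ic at [11, 15, 24, 28] -> counters=[0,0,0,0,5,2,4,0,1,0,0,3,1,0,0,4,0,0,6,0,0,3,0,4,1,1,7,0,2]
Step 14: insert qkm at [8, 12, 25, 28] -> counters=[0,0,0,0,5,2,4,0,2,0,0,3,2,0,0,4,0,0,6,0,0,3,0,4,1,2,7,0,3]
Final counters=[0,0,0,0,5,2,4,0,2,0,0,3,2,0,0,4,0,0,6,0,0,3,0,4,1,2,7,0,3] -> 14 nonzero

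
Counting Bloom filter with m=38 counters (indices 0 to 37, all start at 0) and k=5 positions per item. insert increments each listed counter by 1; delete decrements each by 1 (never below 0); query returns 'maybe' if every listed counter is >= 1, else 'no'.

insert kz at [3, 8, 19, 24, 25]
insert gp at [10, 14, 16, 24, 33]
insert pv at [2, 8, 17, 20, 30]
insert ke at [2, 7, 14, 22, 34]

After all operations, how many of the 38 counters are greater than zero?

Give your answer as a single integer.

Answer: 16

Derivation:
Step 1: insert kz at [3, 8, 19, 24, 25] -> counters=[0,0,0,1,0,0,0,0,1,0,0,0,0,0,0,0,0,0,0,1,0,0,0,0,1,1,0,0,0,0,0,0,0,0,0,0,0,0]
Step 2: insert gp at [10, 14, 16, 24, 33] -> counters=[0,0,0,1,0,0,0,0,1,0,1,0,0,0,1,0,1,0,0,1,0,0,0,0,2,1,0,0,0,0,0,0,0,1,0,0,0,0]
Step 3: insert pv at [2, 8, 17, 20, 30] -> counters=[0,0,1,1,0,0,0,0,2,0,1,0,0,0,1,0,1,1,0,1,1,0,0,0,2,1,0,0,0,0,1,0,0,1,0,0,0,0]
Step 4: insert ke at [2, 7, 14, 22, 34] -> counters=[0,0,2,1,0,0,0,1,2,0,1,0,0,0,2,0,1,1,0,1,1,0,1,0,2,1,0,0,0,0,1,0,0,1,1,0,0,0]
Final counters=[0,0,2,1,0,0,0,1,2,0,1,0,0,0,2,0,1,1,0,1,1,0,1,0,2,1,0,0,0,0,1,0,0,1,1,0,0,0] -> 16 nonzero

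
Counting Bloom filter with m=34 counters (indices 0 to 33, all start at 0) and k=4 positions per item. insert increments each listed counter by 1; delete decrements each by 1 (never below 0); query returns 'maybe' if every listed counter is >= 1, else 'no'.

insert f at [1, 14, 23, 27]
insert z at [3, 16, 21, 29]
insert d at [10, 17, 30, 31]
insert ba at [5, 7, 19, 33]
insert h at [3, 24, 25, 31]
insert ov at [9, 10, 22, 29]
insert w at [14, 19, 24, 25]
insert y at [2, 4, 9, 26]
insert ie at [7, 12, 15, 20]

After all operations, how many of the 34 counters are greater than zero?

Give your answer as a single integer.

Step 1: insert f at [1, 14, 23, 27] -> counters=[0,1,0,0,0,0,0,0,0,0,0,0,0,0,1,0,0,0,0,0,0,0,0,1,0,0,0,1,0,0,0,0,0,0]
Step 2: insert z at [3, 16, 21, 29] -> counters=[0,1,0,1,0,0,0,0,0,0,0,0,0,0,1,0,1,0,0,0,0,1,0,1,0,0,0,1,0,1,0,0,0,0]
Step 3: insert d at [10, 17, 30, 31] -> counters=[0,1,0,1,0,0,0,0,0,0,1,0,0,0,1,0,1,1,0,0,0,1,0,1,0,0,0,1,0,1,1,1,0,0]
Step 4: insert ba at [5, 7, 19, 33] -> counters=[0,1,0,1,0,1,0,1,0,0,1,0,0,0,1,0,1,1,0,1,0,1,0,1,0,0,0,1,0,1,1,1,0,1]
Step 5: insert h at [3, 24, 25, 31] -> counters=[0,1,0,2,0,1,0,1,0,0,1,0,0,0,1,0,1,1,0,1,0,1,0,1,1,1,0,1,0,1,1,2,0,1]
Step 6: insert ov at [9, 10, 22, 29] -> counters=[0,1,0,2,0,1,0,1,0,1,2,0,0,0,1,0,1,1,0,1,0,1,1,1,1,1,0,1,0,2,1,2,0,1]
Step 7: insert w at [14, 19, 24, 25] -> counters=[0,1,0,2,0,1,0,1,0,1,2,0,0,0,2,0,1,1,0,2,0,1,1,1,2,2,0,1,0,2,1,2,0,1]
Step 8: insert y at [2, 4, 9, 26] -> counters=[0,1,1,2,1,1,0,1,0,2,2,0,0,0,2,0,1,1,0,2,0,1,1,1,2,2,1,1,0,2,1,2,0,1]
Step 9: insert ie at [7, 12, 15, 20] -> counters=[0,1,1,2,1,1,0,2,0,2,2,0,1,0,2,1,1,1,0,2,1,1,1,1,2,2,1,1,0,2,1,2,0,1]
Final counters=[0,1,1,2,1,1,0,2,0,2,2,0,1,0,2,1,1,1,0,2,1,1,1,1,2,2,1,1,0,2,1,2,0,1] -> 26 nonzero

Answer: 26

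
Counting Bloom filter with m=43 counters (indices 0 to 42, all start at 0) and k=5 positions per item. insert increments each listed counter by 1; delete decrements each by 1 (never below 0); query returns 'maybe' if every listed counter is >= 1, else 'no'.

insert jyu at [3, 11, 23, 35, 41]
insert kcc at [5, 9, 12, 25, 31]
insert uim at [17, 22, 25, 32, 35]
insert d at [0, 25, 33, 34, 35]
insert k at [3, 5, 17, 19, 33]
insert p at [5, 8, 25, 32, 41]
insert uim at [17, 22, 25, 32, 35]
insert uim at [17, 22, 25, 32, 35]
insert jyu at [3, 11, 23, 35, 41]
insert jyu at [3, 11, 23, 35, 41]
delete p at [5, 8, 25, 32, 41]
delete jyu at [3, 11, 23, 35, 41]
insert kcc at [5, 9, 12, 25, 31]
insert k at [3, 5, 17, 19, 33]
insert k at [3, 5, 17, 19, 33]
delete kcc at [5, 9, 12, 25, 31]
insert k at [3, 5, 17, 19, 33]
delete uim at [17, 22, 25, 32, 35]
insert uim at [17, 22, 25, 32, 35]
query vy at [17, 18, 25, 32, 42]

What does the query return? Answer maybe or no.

Step 1: insert jyu at [3, 11, 23, 35, 41] -> counters=[0,0,0,1,0,0,0,0,0,0,0,1,0,0,0,0,0,0,0,0,0,0,0,1,0,0,0,0,0,0,0,0,0,0,0,1,0,0,0,0,0,1,0]
Step 2: insert kcc at [5, 9, 12, 25, 31] -> counters=[0,0,0,1,0,1,0,0,0,1,0,1,1,0,0,0,0,0,0,0,0,0,0,1,0,1,0,0,0,0,0,1,0,0,0,1,0,0,0,0,0,1,0]
Step 3: insert uim at [17, 22, 25, 32, 35] -> counters=[0,0,0,1,0,1,0,0,0,1,0,1,1,0,0,0,0,1,0,0,0,0,1,1,0,2,0,0,0,0,0,1,1,0,0,2,0,0,0,0,0,1,0]
Step 4: insert d at [0, 25, 33, 34, 35] -> counters=[1,0,0,1,0,1,0,0,0,1,0,1,1,0,0,0,0,1,0,0,0,0,1,1,0,3,0,0,0,0,0,1,1,1,1,3,0,0,0,0,0,1,0]
Step 5: insert k at [3, 5, 17, 19, 33] -> counters=[1,0,0,2,0,2,0,0,0,1,0,1,1,0,0,0,0,2,0,1,0,0,1,1,0,3,0,0,0,0,0,1,1,2,1,3,0,0,0,0,0,1,0]
Step 6: insert p at [5, 8, 25, 32, 41] -> counters=[1,0,0,2,0,3,0,0,1,1,0,1,1,0,0,0,0,2,0,1,0,0,1,1,0,4,0,0,0,0,0,1,2,2,1,3,0,0,0,0,0,2,0]
Step 7: insert uim at [17, 22, 25, 32, 35] -> counters=[1,0,0,2,0,3,0,0,1,1,0,1,1,0,0,0,0,3,0,1,0,0,2,1,0,5,0,0,0,0,0,1,3,2,1,4,0,0,0,0,0,2,0]
Step 8: insert uim at [17, 22, 25, 32, 35] -> counters=[1,0,0,2,0,3,0,0,1,1,0,1,1,0,0,0,0,4,0,1,0,0,3,1,0,6,0,0,0,0,0,1,4,2,1,5,0,0,0,0,0,2,0]
Step 9: insert jyu at [3, 11, 23, 35, 41] -> counters=[1,0,0,3,0,3,0,0,1,1,0,2,1,0,0,0,0,4,0,1,0,0,3,2,0,6,0,0,0,0,0,1,4,2,1,6,0,0,0,0,0,3,0]
Step 10: insert jyu at [3, 11, 23, 35, 41] -> counters=[1,0,0,4,0,3,0,0,1,1,0,3,1,0,0,0,0,4,0,1,0,0,3,3,0,6,0,0,0,0,0,1,4,2,1,7,0,0,0,0,0,4,0]
Step 11: delete p at [5, 8, 25, 32, 41] -> counters=[1,0,0,4,0,2,0,0,0,1,0,3,1,0,0,0,0,4,0,1,0,0,3,3,0,5,0,0,0,0,0,1,3,2,1,7,0,0,0,0,0,3,0]
Step 12: delete jyu at [3, 11, 23, 35, 41] -> counters=[1,0,0,3,0,2,0,0,0,1,0,2,1,0,0,0,0,4,0,1,0,0,3,2,0,5,0,0,0,0,0,1,3,2,1,6,0,0,0,0,0,2,0]
Step 13: insert kcc at [5, 9, 12, 25, 31] -> counters=[1,0,0,3,0,3,0,0,0,2,0,2,2,0,0,0,0,4,0,1,0,0,3,2,0,6,0,0,0,0,0,2,3,2,1,6,0,0,0,0,0,2,0]
Step 14: insert k at [3, 5, 17, 19, 33] -> counters=[1,0,0,4,0,4,0,0,0,2,0,2,2,0,0,0,0,5,0,2,0,0,3,2,0,6,0,0,0,0,0,2,3,3,1,6,0,0,0,0,0,2,0]
Step 15: insert k at [3, 5, 17, 19, 33] -> counters=[1,0,0,5,0,5,0,0,0,2,0,2,2,0,0,0,0,6,0,3,0,0,3,2,0,6,0,0,0,0,0,2,3,4,1,6,0,0,0,0,0,2,0]
Step 16: delete kcc at [5, 9, 12, 25, 31] -> counters=[1,0,0,5,0,4,0,0,0,1,0,2,1,0,0,0,0,6,0,3,0,0,3,2,0,5,0,0,0,0,0,1,3,4,1,6,0,0,0,0,0,2,0]
Step 17: insert k at [3, 5, 17, 19, 33] -> counters=[1,0,0,6,0,5,0,0,0,1,0,2,1,0,0,0,0,7,0,4,0,0,3,2,0,5,0,0,0,0,0,1,3,5,1,6,0,0,0,0,0,2,0]
Step 18: delete uim at [17, 22, 25, 32, 35] -> counters=[1,0,0,6,0,5,0,0,0,1,0,2,1,0,0,0,0,6,0,4,0,0,2,2,0,4,0,0,0,0,0,1,2,5,1,5,0,0,0,0,0,2,0]
Step 19: insert uim at [17, 22, 25, 32, 35] -> counters=[1,0,0,6,0,5,0,0,0,1,0,2,1,0,0,0,0,7,0,4,0,0,3,2,0,5,0,0,0,0,0,1,3,5,1,6,0,0,0,0,0,2,0]
Query vy: check counters[17]=7 counters[18]=0 counters[25]=5 counters[32]=3 counters[42]=0 -> no

Answer: no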